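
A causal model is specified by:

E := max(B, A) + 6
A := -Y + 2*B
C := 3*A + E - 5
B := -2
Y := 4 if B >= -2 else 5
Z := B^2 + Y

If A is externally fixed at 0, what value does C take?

The intervention breaks the incoming arrows to A: A := -Y + 2*B no longer applies, and A = 0.
E = max(B, A) + 6  [with B=-2, A=0]  = 6
C = 3*A + E - 5  [with A=0, E=6]  = 1

1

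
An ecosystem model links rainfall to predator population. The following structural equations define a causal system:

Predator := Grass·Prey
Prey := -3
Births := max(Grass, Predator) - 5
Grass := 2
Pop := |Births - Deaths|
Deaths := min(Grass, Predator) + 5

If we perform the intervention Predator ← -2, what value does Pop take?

The intervention breaks the incoming arrows to Predator: Predator := Grass·Prey no longer applies, and Predator = -2.
Births = max(Grass, Predator) - 5  [with Grass=2, Predator=-2]  = -3
Deaths = min(Grass, Predator) + 5  [with Grass=2, Predator=-2]  = 3
Pop = |Births - Deaths|  [with Births=-3, Deaths=3]  = 6

6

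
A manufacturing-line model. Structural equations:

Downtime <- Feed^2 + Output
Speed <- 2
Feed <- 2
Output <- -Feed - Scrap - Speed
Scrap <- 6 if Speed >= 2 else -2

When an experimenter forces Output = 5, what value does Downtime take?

Intervening sets Output = 5 and removes its equation (Output <- -Feed - Scrap - Speed).
Downtime = Feed^2 + Output  [with Feed=2, Output=5]  = 9

9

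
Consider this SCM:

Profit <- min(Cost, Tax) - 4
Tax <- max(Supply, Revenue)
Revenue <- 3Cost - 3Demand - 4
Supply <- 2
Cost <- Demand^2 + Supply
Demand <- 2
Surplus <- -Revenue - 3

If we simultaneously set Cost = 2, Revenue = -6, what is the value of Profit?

-2

Setting Cost = 2, Revenue = -6 by intervention discards those variables' equations.
Tax = max(Supply, Revenue)  [with Supply=2, Revenue=-6]  = 2
Profit = min(Cost, Tax) - 4  [with Cost=2, Tax=2]  = -2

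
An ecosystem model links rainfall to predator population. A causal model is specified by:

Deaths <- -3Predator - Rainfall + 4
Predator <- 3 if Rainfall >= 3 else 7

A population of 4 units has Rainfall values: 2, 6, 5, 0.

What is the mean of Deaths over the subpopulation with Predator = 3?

Conditioning on Predator=3 selects the 2 unit(s) with Rainfall ∈ {6, 5}. Their Deaths values: -11, -10. Mean = -10.5.

-10.5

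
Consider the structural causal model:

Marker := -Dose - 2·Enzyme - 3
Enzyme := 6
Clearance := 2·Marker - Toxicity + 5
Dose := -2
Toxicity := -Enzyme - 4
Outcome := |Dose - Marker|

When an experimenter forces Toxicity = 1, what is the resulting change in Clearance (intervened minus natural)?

-11

Intervening sets Toxicity = 1 and removes its equation (Toxicity := -Enzyme - 4).
Marker = -Dose - 2·Enzyme - 3  [with Dose=-2, Enzyme=6]  = -13
Clearance = 2·Marker - Toxicity + 5  [with Marker=-13, Toxicity=1]  = -22
Without intervention: Marker = -Dose - 2·Enzyme - 3  [with Dose=-2, Enzyme=6]  = -13; Toxicity = -Enzyme - 4  [with Enzyme=6]  = -10; Clearance = 2·Marker - Toxicity + 5  [with Marker=-13, Toxicity=-10]  = -11.
Change = -22 − (-11) = -11.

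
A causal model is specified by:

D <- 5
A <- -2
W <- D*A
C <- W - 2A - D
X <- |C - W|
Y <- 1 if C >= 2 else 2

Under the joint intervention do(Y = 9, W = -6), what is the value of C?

Under do(Y = 9, W = -6), each intervened variable's structural equation is replaced by its fixed value.
C = W - 2A - D  [with W=-6, A=-2, D=5]  = -7

-7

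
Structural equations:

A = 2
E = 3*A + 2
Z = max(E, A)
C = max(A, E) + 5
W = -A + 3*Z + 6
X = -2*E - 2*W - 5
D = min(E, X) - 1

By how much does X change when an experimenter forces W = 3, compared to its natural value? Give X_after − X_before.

50

The intervention breaks the incoming arrows to W: W = -A + 3*Z + 6 no longer applies, and W = 3.
E = 3*A + 2  [with A=2]  = 8
X = -2*E - 2*W - 5  [with E=8, W=3]  = -27
Without intervention: E = 3*A + 2  [with A=2]  = 8; Z = max(E, A)  [with E=8, A=2]  = 8; W = -A + 3*Z + 6  [with A=2, Z=8]  = 28; X = -2*E - 2*W - 5  [with E=8, W=28]  = -77.
Change = -27 − (-77) = 50.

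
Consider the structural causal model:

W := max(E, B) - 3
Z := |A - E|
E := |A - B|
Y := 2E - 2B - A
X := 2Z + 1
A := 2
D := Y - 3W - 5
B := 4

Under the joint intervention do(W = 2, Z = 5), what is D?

-17

Under do(W = 2, Z = 5), each intervened variable's structural equation is replaced by its fixed value.
E = |A - B|  [with A=2, B=4]  = 2
Y = 2E - 2B - A  [with E=2, B=4, A=2]  = -6
D = Y - 3W - 5  [with Y=-6, W=2]  = -17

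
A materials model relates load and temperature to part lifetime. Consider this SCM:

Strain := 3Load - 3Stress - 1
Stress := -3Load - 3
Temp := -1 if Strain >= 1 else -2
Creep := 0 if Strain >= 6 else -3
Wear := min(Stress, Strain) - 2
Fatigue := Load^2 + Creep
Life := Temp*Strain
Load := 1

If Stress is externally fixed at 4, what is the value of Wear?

-12

Under do(Stress=4), the mechanism Stress := -3Load - 3 is discarded; Stress is fixed at 4.
Strain = 3Load - 3Stress - 1  [with Load=1, Stress=4]  = -10
Wear = min(Stress, Strain) - 2  [with Stress=4, Strain=-10]  = -12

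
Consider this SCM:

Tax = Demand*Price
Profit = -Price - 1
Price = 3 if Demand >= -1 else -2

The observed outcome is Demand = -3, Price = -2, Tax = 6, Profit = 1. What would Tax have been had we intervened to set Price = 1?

The intervention breaks the incoming arrows to Price: Price = 3 if Demand >= -1 else -2 no longer applies, and Price = 1.
Tax = Demand*Price  [with Demand=-3, Price=1]  = -3

-3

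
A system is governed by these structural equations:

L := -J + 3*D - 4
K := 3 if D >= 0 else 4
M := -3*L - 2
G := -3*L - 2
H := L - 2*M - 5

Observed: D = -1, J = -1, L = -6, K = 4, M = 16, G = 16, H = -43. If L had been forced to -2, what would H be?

-15

The intervention breaks the incoming arrows to L: L := -J + 3*D - 4 no longer applies, and L = -2.
M = -3*L - 2  [with L=-2]  = 4
H = L - 2*M - 5  [with L=-2, M=4]  = -15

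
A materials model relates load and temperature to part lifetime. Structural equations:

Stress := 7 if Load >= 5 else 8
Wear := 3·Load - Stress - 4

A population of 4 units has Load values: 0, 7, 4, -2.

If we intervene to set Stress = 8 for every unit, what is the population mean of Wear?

-5.25

The intervention sets Stress=8 in all 4 units regardless of Load. Recomputing Wear per unit gives -12, 9, 0, -18; average -5.25.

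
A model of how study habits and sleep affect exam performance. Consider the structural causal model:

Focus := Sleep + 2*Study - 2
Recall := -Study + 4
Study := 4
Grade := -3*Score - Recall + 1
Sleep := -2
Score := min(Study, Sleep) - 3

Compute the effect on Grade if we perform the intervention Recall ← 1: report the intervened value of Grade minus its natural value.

The intervention breaks the incoming arrows to Recall: Recall := -Study + 4 no longer applies, and Recall = 1.
Score = min(Study, Sleep) - 3  [with Study=4, Sleep=-2]  = -5
Grade = -3*Score - Recall + 1  [with Score=-5, Recall=1]  = 15
Without intervention: Score = min(Study, Sleep) - 3  [with Study=4, Sleep=-2]  = -5; Recall = -Study + 4  [with Study=4]  = 0; Grade = -3*Score - Recall + 1  [with Score=-5, Recall=0]  = 16.
Change = 15 − 16 = -1.

-1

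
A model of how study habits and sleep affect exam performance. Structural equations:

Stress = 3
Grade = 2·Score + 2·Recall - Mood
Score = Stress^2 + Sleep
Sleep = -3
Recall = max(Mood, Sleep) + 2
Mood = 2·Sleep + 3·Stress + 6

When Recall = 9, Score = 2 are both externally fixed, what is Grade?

The joint intervention fixes Recall = 9, Score = 2, removing each variable's own equation.
Mood = 2·Sleep + 3·Stress + 6  [with Sleep=-3, Stress=3]  = 9
Grade = 2·Score + 2·Recall - Mood  [with Score=2, Recall=9, Mood=9]  = 13

13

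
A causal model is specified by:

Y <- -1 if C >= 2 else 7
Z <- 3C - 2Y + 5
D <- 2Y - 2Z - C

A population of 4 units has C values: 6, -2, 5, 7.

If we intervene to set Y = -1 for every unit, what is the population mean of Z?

19

Every unit gets Y=-1 under the intervention. Z values become 25, 1, 22, 28; E[Z|do(Y=-1)] = 19.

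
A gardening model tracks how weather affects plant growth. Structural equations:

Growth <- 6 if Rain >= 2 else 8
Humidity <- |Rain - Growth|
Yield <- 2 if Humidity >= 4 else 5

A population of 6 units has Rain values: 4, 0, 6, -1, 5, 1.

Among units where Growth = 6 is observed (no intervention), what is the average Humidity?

E[Humidity|Growth=6] averages over only the 3 units with Growth=6 (Rain = 4, 6, 5): Humidity = 2, 0, 1, mean 1.

1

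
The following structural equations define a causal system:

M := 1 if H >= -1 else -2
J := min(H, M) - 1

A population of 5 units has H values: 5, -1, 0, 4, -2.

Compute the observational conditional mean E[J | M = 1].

Observing M=1 restricts to units where M's equation naturally yields 1: H ∈ {5, -1, 0, 4}. In that subpopulation J = 0, -2, -1, 0, mean -0.75.

-0.75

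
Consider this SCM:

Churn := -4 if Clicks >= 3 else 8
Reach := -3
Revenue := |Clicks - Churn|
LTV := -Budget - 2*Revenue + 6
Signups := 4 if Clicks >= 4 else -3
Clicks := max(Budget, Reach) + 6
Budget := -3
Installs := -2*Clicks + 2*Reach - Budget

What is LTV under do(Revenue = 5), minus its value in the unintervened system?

do(Revenue=5) replaces the equation Revenue := |Clicks - Churn| with the constant Revenue = 5.
LTV = -Budget - 2*Revenue + 6  [with Budget=-3, Revenue=5]  = -1
Without intervention: Clicks = max(Budget, Reach) + 6  [with Budget=-3, Reach=-3]  = 3; Churn = -4 if Clicks >= 3 else 8  [with Clicks=3]  = -4; Revenue = |Clicks - Churn|  [with Clicks=3, Churn=-4]  = 7; LTV = -Budget - 2*Revenue + 6  [with Budget=-3, Revenue=7]  = -5.
Change = -1 − (-5) = 4.

4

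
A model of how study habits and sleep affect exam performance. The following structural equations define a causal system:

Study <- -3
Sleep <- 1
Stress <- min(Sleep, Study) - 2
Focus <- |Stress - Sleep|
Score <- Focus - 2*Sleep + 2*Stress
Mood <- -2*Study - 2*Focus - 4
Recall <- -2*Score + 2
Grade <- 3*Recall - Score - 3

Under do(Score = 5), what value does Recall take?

Under do(Score=5), the mechanism Score <- Focus - 2*Sleep + 2*Stress is discarded; Score is fixed at 5.
Recall = -2*Score + 2  [with Score=5]  = -8

-8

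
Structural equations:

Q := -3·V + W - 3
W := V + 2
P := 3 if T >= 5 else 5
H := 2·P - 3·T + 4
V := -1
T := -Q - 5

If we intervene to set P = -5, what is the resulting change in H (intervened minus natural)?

The intervention breaks the incoming arrows to P: P := 3 if T >= 5 else 5 no longer applies, and P = -5.
W = V + 2  [with V=-1]  = 1
Q = -3·V + W - 3  [with V=-1, W=1]  = 1
T = -Q - 5  [with Q=1]  = -6
H = 2·P - 3·T + 4  [with P=-5, T=-6]  = 12
Without intervention: W = V + 2  [with V=-1]  = 1; Q = -3·V + W - 3  [with V=-1, W=1]  = 1; T = -Q - 5  [with Q=1]  = -6; P = 3 if T >= 5 else 5  [with T=-6]  = 5; H = 2·P - 3·T + 4  [with P=5, T=-6]  = 32.
Change = 12 − 32 = -20.

-20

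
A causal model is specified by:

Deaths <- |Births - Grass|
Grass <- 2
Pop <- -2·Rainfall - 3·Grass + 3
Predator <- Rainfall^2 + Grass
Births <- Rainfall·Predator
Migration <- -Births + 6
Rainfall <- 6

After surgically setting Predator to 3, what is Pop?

-15

The intervention breaks the incoming arrows to Predator: Predator <- Rainfall^2 + Grass no longer applies, and Predator = 3.
Pop is not downstream of the intervention, so its value is determined by the original equations.
Pop = -2·Rainfall - 3·Grass + 3  [with Rainfall=6, Grass=2]  = -15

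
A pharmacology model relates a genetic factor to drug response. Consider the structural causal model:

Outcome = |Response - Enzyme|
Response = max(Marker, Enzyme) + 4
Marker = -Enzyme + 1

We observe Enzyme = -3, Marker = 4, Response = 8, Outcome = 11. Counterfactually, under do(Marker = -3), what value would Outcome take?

Under do(Marker=-3), the mechanism Marker = -Enzyme + 1 is discarded; Marker is fixed at -3.
Response = max(Marker, Enzyme) + 4  [with Marker=-3, Enzyme=-3]  = 1
Outcome = |Response - Enzyme|  [with Response=1, Enzyme=-3]  = 4

4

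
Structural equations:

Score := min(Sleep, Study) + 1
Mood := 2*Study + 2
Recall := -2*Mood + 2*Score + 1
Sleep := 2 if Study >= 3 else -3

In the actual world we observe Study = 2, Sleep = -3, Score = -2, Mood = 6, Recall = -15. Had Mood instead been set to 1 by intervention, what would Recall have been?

Intervening sets Mood = 1 and removes its equation (Mood := 2*Study + 2).
Sleep = 2 if Study >= 3 else -3  [with Study=2]  = -3
Score = min(Sleep, Study) + 1  [with Sleep=-3, Study=2]  = -2
Recall = -2*Mood + 2*Score + 1  [with Mood=1, Score=-2]  = -5

-5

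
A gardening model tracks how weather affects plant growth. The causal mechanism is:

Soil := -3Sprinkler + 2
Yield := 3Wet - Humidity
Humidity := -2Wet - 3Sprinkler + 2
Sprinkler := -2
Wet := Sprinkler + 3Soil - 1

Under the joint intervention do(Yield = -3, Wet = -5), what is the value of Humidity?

Under do(Yield = -3, Wet = -5), each intervened variable's structural equation is replaced by its fixed value.
Humidity = -2Wet - 3Sprinkler + 2  [with Wet=-5, Sprinkler=-2]  = 18

18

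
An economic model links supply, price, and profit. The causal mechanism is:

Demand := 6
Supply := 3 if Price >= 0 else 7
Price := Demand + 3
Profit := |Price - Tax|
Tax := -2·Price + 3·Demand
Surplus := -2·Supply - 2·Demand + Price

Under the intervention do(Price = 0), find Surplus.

Under do(Price=0), the mechanism Price := Demand + 3 is discarded; Price is fixed at 0.
Supply = 3 if Price >= 0 else 7  [with Price=0]  = 3
Surplus = -2·Supply - 2·Demand + Price  [with Supply=3, Demand=6, Price=0]  = -18

-18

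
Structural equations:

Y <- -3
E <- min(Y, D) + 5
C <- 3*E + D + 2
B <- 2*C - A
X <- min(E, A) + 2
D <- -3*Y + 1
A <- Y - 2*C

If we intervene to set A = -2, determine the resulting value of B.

38

Under do(A=-2), the mechanism A <- Y - 2*C is discarded; A is fixed at -2.
D = -3*Y + 1  [with Y=-3]  = 10
E = min(Y, D) + 5  [with Y=-3, D=10]  = 2
C = 3*E + D + 2  [with E=2, D=10]  = 18
B = 2*C - A  [with C=18, A=-2]  = 38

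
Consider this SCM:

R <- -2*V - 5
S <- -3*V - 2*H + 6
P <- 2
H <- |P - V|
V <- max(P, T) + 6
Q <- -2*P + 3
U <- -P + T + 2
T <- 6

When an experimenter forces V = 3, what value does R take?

-11

The intervention breaks the incoming arrows to V: V <- max(P, T) + 6 no longer applies, and V = 3.
R = -2*V - 5  [with V=3]  = -11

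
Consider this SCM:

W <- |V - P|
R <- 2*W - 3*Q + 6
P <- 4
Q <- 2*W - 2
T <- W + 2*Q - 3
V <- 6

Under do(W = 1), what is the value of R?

8

The intervention breaks the incoming arrows to W: W <- |V - P| no longer applies, and W = 1.
Q = 2*W - 2  [with W=1]  = 0
R = 2*W - 3*Q + 6  [with W=1, Q=0]  = 8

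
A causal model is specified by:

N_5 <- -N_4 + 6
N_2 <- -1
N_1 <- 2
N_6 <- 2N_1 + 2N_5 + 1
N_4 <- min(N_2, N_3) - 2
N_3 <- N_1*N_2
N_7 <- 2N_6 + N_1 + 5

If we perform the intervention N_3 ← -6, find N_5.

14

do(N_3=-6) replaces the equation N_3 <- N_1*N_2 with the constant N_3 = -6.
N_4 = min(N_2, N_3) - 2  [with N_2=-1, N_3=-6]  = -8
N_5 = -N_4 + 6  [with N_4=-8]  = 14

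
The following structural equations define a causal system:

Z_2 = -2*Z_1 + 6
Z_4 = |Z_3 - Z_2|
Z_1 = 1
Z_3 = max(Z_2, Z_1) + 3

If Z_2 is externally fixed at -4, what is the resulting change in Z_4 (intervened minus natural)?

Under do(Z_2=-4), the mechanism Z_2 = -2*Z_1 + 6 is discarded; Z_2 is fixed at -4.
Z_3 = max(Z_2, Z_1) + 3  [with Z_2=-4, Z_1=1]  = 4
Z_4 = |Z_3 - Z_2|  [with Z_3=4, Z_2=-4]  = 8
Without intervention: Z_2 = -2*Z_1 + 6  [with Z_1=1]  = 4; Z_3 = max(Z_2, Z_1) + 3  [with Z_2=4, Z_1=1]  = 7; Z_4 = |Z_3 - Z_2|  [with Z_3=7, Z_2=4]  = 3.
Change = 8 − 3 = 5.

5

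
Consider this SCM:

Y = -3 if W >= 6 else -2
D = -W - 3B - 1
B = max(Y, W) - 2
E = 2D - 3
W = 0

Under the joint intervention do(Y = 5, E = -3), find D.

-10

The joint intervention fixes Y = 5, E = -3, removing each variable's own equation.
B = max(Y, W) - 2  [with Y=5, W=0]  = 3
D = -W - 3B - 1  [with W=0, B=3]  = -10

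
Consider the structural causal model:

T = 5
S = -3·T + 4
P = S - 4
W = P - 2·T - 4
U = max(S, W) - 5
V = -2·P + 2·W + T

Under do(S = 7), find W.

Under do(S=7), the mechanism S = -3·T + 4 is discarded; S is fixed at 7.
P = S - 4  [with S=7]  = 3
W = P - 2·T - 4  [with P=3, T=5]  = -11

-11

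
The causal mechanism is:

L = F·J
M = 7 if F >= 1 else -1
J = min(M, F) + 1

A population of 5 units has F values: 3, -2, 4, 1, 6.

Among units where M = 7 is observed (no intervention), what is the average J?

4.5

Observing M=7 restricts to units where M's equation naturally yields 7: F ∈ {3, 4, 1, 6}. In that subpopulation J = 4, 5, 2, 7, mean 4.5.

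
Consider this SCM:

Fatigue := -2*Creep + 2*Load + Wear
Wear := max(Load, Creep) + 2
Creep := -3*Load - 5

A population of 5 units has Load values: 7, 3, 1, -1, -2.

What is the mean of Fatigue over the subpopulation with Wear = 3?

9

E[Fatigue|Wear=3] averages over only the 2 units with Wear=3 (Load = 1, -2): Fatigue = 21, -3, mean 9.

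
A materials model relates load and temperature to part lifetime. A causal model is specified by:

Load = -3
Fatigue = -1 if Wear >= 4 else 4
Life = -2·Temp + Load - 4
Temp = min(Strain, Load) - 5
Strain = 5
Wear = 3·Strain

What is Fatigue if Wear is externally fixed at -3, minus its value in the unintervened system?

5

Intervening sets Wear = -3 and removes its equation (Wear = 3·Strain).
Fatigue = -1 if Wear >= 4 else 4  [with Wear=-3]  = 4
Without intervention: Wear = 3·Strain  [with Strain=5]  = 15; Fatigue = -1 if Wear >= 4 else 4  [with Wear=15]  = -1.
Change = 4 − (-1) = 5.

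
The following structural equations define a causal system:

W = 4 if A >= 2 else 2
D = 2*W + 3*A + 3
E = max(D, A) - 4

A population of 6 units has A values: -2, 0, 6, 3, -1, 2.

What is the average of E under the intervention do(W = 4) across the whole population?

11

Every unit gets W=4 under the intervention. E values become 1, 7, 25, 16, 4, 13; E[E|do(W=4)] = 11.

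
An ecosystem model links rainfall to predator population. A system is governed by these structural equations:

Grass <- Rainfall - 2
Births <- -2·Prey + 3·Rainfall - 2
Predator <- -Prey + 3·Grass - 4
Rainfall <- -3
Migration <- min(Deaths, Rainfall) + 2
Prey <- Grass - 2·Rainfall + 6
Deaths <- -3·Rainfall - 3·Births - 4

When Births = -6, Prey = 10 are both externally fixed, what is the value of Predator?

Under do(Births = -6, Prey = 10), each intervened variable's structural equation is replaced by its fixed value.
Grass = Rainfall - 2  [with Rainfall=-3]  = -5
Predator = -Prey + 3·Grass - 4  [with Prey=10, Grass=-5]  = -29

-29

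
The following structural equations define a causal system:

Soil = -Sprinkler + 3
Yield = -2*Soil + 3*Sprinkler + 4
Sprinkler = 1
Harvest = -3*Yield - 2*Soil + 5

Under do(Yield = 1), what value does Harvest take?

-2

The intervention breaks the incoming arrows to Yield: Yield = -2*Soil + 3*Sprinkler + 4 no longer applies, and Yield = 1.
Soil = -Sprinkler + 3  [with Sprinkler=1]  = 2
Harvest = -3*Yield - 2*Soil + 5  [with Yield=1, Soil=2]  = -2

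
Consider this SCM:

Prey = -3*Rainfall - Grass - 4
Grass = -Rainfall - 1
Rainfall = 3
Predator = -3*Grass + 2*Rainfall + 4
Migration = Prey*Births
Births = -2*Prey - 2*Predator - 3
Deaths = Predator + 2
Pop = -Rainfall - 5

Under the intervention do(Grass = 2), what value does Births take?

19

do(Grass=2) replaces the equation Grass = -Rainfall - 1 with the constant Grass = 2.
Prey = -3*Rainfall - Grass - 4  [with Rainfall=3, Grass=2]  = -15
Predator = -3*Grass + 2*Rainfall + 4  [with Grass=2, Rainfall=3]  = 4
Births = -2*Prey - 2*Predator - 3  [with Prey=-15, Predator=4]  = 19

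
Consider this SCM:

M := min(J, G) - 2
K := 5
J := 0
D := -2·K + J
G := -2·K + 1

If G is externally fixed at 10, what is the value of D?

Under do(G=10), the mechanism G := -2·K + 1 is discarded; G is fixed at 10.
Since D is not a descendant of the intervened variable, it is unaffected.
D = -2·K + J  [with K=5, J=0]  = -10

-10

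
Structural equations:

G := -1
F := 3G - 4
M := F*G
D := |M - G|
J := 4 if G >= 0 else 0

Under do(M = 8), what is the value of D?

The intervention breaks the incoming arrows to M: M := F*G no longer applies, and M = 8.
D = |M - G|  [with M=8, G=-1]  = 9

9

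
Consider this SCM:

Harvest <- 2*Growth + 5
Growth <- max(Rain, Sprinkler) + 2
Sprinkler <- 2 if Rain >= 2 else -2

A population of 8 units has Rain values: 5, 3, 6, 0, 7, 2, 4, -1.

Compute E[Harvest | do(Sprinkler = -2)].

Every unit gets Sprinkler=-2 under the intervention. Harvest values become 19, 15, 21, 9, 23, 13, 17, 7; E[Harvest|do(Sprinkler=-2)] = 15.5.

15.5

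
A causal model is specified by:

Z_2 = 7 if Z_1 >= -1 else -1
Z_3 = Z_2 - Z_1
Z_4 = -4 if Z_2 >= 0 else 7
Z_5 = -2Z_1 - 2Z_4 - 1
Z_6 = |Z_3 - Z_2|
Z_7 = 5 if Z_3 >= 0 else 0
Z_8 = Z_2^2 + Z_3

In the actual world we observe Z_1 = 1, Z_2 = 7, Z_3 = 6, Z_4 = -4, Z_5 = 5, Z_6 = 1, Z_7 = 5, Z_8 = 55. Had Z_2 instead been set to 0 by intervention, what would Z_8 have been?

do(Z_2=0) replaces the equation Z_2 = 7 if Z_1 >= -1 else -1 with the constant Z_2 = 0.
Z_3 = Z_2 - Z_1  [with Z_2=0, Z_1=1]  = -1
Z_8 = Z_2^2 + Z_3  [with Z_2=0, Z_3=-1]  = -1

-1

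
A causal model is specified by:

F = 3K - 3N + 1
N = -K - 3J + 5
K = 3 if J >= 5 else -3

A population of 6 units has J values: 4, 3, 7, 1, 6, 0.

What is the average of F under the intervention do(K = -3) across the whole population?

Under do(K=-3), K's equation is replaced by K=-3 for every unit. Per-unit F: 4, -5, 31, -23, 22, -32. Mean = -0.5.

-0.5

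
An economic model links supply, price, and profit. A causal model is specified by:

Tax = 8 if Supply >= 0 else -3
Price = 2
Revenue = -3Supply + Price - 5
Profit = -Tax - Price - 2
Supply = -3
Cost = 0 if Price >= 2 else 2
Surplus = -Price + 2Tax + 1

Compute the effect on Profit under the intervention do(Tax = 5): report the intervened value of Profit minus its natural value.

-8

The intervention breaks the incoming arrows to Tax: Tax = 8 if Supply >= 0 else -3 no longer applies, and Tax = 5.
Profit = -Tax - Price - 2  [with Tax=5, Price=2]  = -9
Without intervention: Tax = 8 if Supply >= 0 else -3  [with Supply=-3]  = -3; Profit = -Tax - Price - 2  [with Tax=-3, Price=2]  = -1.
Change = -9 − (-1) = -8.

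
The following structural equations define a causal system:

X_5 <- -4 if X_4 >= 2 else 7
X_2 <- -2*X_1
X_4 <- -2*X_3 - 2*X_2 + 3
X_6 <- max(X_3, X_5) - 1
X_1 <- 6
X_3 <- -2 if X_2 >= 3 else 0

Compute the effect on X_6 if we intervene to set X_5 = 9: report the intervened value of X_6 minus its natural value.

9

The intervention breaks the incoming arrows to X_5: X_5 <- -4 if X_4 >= 2 else 7 no longer applies, and X_5 = 9.
X_2 = -2*X_1  [with X_1=6]  = -12
X_3 = -2 if X_2 >= 3 else 0  [with X_2=-12]  = 0
X_6 = max(X_3, X_5) - 1  [with X_3=0, X_5=9]  = 8
Without intervention: X_2 = -2*X_1  [with X_1=6]  = -12; X_3 = -2 if X_2 >= 3 else 0  [with X_2=-12]  = 0; X_4 = -2*X_3 - 2*X_2 + 3  [with X_3=0, X_2=-12]  = 27; X_5 = -4 if X_4 >= 2 else 7  [with X_4=27]  = -4; X_6 = max(X_3, X_5) - 1  [with X_3=0, X_5=-4]  = -1.
Change = 8 − (-1) = 9.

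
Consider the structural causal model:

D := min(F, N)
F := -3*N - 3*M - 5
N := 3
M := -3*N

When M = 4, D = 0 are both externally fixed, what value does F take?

The joint intervention fixes M = 4, D = 0, removing each variable's own equation.
F = -3*N - 3*M - 5  [with N=3, M=4]  = -26

-26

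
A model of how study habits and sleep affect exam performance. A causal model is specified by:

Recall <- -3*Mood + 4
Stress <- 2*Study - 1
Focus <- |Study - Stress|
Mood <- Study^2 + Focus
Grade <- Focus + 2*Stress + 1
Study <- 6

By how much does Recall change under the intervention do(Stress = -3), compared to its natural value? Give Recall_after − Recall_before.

-12

do(Stress=-3) replaces the equation Stress <- 2*Study - 1 with the constant Stress = -3.
Focus = |Study - Stress|  [with Study=6, Stress=-3]  = 9
Mood = Study^2 + Focus  [with Study=6, Focus=9]  = 45
Recall = -3*Mood + 4  [with Mood=45]  = -131
Without intervention: Stress = 2*Study - 1  [with Study=6]  = 11; Focus = |Study - Stress|  [with Study=6, Stress=11]  = 5; Mood = Study^2 + Focus  [with Study=6, Focus=5]  = 41; Recall = -3*Mood + 4  [with Mood=41]  = -119.
Change = -131 − (-119) = -12.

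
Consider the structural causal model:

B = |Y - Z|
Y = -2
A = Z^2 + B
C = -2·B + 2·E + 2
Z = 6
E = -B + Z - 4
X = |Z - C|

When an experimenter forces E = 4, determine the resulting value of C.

The intervention breaks the incoming arrows to E: E = -B + Z - 4 no longer applies, and E = 4.
B = |Y - Z|  [with Y=-2, Z=6]  = 8
C = -2·B + 2·E + 2  [with B=8, E=4]  = -6

-6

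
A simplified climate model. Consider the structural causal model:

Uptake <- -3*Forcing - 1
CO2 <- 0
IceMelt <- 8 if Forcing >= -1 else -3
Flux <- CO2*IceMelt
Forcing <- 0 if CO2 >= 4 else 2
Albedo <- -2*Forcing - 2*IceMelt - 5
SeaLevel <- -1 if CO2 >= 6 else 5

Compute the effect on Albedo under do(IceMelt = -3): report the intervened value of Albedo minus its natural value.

The intervention breaks the incoming arrows to IceMelt: IceMelt <- 8 if Forcing >= -1 else -3 no longer applies, and IceMelt = -3.
Forcing = 0 if CO2 >= 4 else 2  [with CO2=0]  = 2
Albedo = -2*Forcing - 2*IceMelt - 5  [with Forcing=2, IceMelt=-3]  = -3
Without intervention: Forcing = 0 if CO2 >= 4 else 2  [with CO2=0]  = 2; IceMelt = 8 if Forcing >= -1 else -3  [with Forcing=2]  = 8; Albedo = -2*Forcing - 2*IceMelt - 5  [with Forcing=2, IceMelt=8]  = -25.
Change = -3 − (-25) = 22.

22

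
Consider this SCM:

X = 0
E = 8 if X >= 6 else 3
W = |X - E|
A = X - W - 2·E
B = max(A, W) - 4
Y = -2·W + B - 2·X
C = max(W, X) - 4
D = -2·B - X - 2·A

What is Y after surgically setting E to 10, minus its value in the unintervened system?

-7

Under do(E=10), the mechanism E = 8 if X >= 6 else 3 is discarded; E is fixed at 10.
W = |X - E|  [with X=0, E=10]  = 10
A = X - W - 2·E  [with X=0, W=10, E=10]  = -30
B = max(A, W) - 4  [with A=-30, W=10]  = 6
Y = -2·W + B - 2·X  [with W=10, B=6, X=0]  = -14
Without intervention: E = 8 if X >= 6 else 3  [with X=0]  = 3; W = |X - E|  [with X=0, E=3]  = 3; A = X - W - 2·E  [with X=0, W=3, E=3]  = -9; B = max(A, W) - 4  [with A=-9, W=3]  = -1; Y = -2·W + B - 2·X  [with W=3, B=-1, X=0]  = -7.
Change = -14 − (-7) = -7.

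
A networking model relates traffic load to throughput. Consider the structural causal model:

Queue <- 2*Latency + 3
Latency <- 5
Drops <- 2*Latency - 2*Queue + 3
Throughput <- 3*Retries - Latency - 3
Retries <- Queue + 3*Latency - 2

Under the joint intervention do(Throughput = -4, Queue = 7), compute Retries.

20

Setting Throughput = -4, Queue = 7 by intervention discards those variables' equations.
Retries = Queue + 3*Latency - 2  [with Queue=7, Latency=5]  = 20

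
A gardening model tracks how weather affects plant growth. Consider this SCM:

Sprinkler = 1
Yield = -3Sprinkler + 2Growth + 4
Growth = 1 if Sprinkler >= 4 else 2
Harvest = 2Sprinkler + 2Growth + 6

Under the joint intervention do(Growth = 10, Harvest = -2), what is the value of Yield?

The joint intervention fixes Growth = 10, Harvest = -2, removing each variable's own equation.
Yield = -3Sprinkler + 2Growth + 4  [with Sprinkler=1, Growth=10]  = 21

21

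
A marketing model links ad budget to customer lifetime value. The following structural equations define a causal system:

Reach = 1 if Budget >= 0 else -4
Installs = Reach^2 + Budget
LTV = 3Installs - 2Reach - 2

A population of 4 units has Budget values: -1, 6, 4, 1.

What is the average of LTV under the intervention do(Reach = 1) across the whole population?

6.5

Under do(Reach=1), Reach's equation is replaced by Reach=1 for every unit. Per-unit LTV: -4, 17, 11, 2. Mean = 6.5.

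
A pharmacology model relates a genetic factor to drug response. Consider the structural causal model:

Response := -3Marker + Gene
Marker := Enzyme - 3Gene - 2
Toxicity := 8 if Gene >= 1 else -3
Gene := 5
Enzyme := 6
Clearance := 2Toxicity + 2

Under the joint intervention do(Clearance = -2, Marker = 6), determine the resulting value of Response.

Under do(Clearance = -2, Marker = 6), each intervened variable's structural equation is replaced by its fixed value.
Response = -3Marker + Gene  [with Marker=6, Gene=5]  = -13

-13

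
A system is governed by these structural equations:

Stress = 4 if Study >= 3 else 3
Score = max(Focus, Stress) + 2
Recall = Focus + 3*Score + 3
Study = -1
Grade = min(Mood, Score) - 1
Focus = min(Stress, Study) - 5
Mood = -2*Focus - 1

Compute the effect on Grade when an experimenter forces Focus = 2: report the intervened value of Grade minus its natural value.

The intervention breaks the incoming arrows to Focus: Focus = min(Stress, Study) - 5 no longer applies, and Focus = 2.
Stress = 4 if Study >= 3 else 3  [with Study=-1]  = 3
Score = max(Focus, Stress) + 2  [with Focus=2, Stress=3]  = 5
Mood = -2*Focus - 1  [with Focus=2]  = -5
Grade = min(Mood, Score) - 1  [with Mood=-5, Score=5]  = -6
Without intervention: Stress = 4 if Study >= 3 else 3  [with Study=-1]  = 3; Focus = min(Stress, Study) - 5  [with Stress=3, Study=-1]  = -6; Score = max(Focus, Stress) + 2  [with Focus=-6, Stress=3]  = 5; Mood = -2*Focus - 1  [with Focus=-6]  = 11; Grade = min(Mood, Score) - 1  [with Mood=11, Score=5]  = 4.
Change = -6 − 4 = -10.

-10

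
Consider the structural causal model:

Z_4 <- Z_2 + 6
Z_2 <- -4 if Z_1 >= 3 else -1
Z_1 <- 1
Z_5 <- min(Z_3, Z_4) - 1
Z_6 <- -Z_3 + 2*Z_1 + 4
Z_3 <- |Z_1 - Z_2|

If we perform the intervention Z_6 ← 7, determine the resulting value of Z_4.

5

do(Z_6=7) replaces the equation Z_6 <- -Z_3 + 2*Z_1 + 4 with the constant Z_6 = 7.
No directed path runs from Z_6 to Z_4, so Z_4 keeps its natural value.
Z_2 = -4 if Z_1 >= 3 else -1  [with Z_1=1]  = -1
Z_4 = Z_2 + 6  [with Z_2=-1]  = 5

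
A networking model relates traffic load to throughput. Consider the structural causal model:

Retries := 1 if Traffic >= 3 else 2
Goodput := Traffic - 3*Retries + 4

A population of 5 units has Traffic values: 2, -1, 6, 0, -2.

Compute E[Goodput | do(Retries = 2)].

-1

Every unit gets Retries=2 under the intervention. Goodput values become 0, -3, 4, -2, -4; E[Goodput|do(Retries=2)] = -1.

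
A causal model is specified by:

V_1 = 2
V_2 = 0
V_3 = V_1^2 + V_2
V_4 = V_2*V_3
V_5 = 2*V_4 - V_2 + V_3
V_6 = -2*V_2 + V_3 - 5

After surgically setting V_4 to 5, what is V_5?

14

Intervening sets V_4 = 5 and removes its equation (V_4 = V_2*V_3).
V_3 = V_1^2 + V_2  [with V_1=2, V_2=0]  = 4
V_5 = 2*V_4 - V_2 + V_3  [with V_4=5, V_2=0, V_3=4]  = 14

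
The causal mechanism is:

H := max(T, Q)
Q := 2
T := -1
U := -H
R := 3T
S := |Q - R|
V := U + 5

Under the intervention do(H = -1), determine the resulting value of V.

6

The intervention breaks the incoming arrows to H: H := max(T, Q) no longer applies, and H = -1.
U = -H  [with H=-1]  = 1
V = U + 5  [with U=1]  = 6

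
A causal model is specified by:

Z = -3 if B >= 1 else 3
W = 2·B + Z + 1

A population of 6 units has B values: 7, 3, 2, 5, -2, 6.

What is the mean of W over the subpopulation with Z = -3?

7.2

E[W|Z=-3] averages over only the 5 units with Z=-3 (B = 7, 3, 2, 5, 6): W = 12, 4, 2, 8, 10, mean 7.2.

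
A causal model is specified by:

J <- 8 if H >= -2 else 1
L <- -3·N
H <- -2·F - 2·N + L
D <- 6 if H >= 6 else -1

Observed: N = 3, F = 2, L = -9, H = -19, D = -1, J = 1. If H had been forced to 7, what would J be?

Under do(H=7), the mechanism H <- -2·F - 2·N + L is discarded; H is fixed at 7.
J = 8 if H >= -2 else 1  [with H=7]  = 8

8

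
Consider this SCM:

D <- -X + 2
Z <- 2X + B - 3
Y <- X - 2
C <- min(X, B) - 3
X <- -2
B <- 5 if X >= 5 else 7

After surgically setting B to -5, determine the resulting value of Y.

Under do(B=-5), the mechanism B <- 5 if X >= 5 else 7 is discarded; B is fixed at -5.
Since Y is not a descendant of the intervened variable, it is unaffected.
Y = X - 2  [with X=-2]  = -4

-4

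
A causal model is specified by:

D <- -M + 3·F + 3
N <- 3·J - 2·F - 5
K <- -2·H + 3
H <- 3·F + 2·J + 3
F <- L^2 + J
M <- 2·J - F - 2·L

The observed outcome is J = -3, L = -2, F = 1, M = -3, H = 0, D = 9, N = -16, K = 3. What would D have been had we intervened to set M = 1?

5

Under do(M=1), the mechanism M <- 2·J - F - 2·L is discarded; M is fixed at 1.
F = L^2 + J  [with L=-2, J=-3]  = 1
D = -M + 3·F + 3  [with M=1, F=1]  = 5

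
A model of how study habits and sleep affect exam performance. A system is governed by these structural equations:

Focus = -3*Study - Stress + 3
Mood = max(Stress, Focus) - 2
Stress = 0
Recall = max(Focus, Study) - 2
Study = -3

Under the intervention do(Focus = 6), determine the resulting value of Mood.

4

The intervention breaks the incoming arrows to Focus: Focus = -3*Study - Stress + 3 no longer applies, and Focus = 6.
Mood = max(Stress, Focus) - 2  [with Stress=0, Focus=6]  = 4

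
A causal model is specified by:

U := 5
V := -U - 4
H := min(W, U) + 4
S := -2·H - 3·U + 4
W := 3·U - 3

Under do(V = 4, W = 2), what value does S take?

-23

Setting V = 4, W = 2 by intervention discards those variables' equations.
H = min(W, U) + 4  [with W=2, U=5]  = 6
S = -2·H - 3·U + 4  [with H=6, U=5]  = -23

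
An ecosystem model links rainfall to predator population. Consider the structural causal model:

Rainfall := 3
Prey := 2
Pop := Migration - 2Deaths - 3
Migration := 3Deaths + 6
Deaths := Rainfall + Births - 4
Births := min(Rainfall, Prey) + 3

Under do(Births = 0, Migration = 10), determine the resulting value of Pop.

9

Setting Births = 0, Migration = 10 by intervention discards those variables' equations.
Deaths = Rainfall + Births - 4  [with Rainfall=3, Births=0]  = -1
Pop = Migration - 2Deaths - 3  [with Migration=10, Deaths=-1]  = 9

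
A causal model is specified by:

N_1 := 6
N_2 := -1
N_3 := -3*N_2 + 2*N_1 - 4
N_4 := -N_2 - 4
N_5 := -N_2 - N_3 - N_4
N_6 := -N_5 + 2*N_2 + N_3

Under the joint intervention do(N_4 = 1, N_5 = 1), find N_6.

8

The joint intervention fixes N_4 = 1, N_5 = 1, removing each variable's own equation.
N_3 = -3*N_2 + 2*N_1 - 4  [with N_2=-1, N_1=6]  = 11
N_6 = -N_5 + 2*N_2 + N_3  [with N_5=1, N_2=-1, N_3=11]  = 8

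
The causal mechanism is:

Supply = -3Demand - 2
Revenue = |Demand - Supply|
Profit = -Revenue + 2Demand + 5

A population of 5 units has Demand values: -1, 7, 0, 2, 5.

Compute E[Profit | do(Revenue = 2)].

The intervention sets Revenue=2 in all 5 units regardless of Demand. Recomputing Profit per unit gives 1, 17, 3, 7, 13; average 8.2.

8.2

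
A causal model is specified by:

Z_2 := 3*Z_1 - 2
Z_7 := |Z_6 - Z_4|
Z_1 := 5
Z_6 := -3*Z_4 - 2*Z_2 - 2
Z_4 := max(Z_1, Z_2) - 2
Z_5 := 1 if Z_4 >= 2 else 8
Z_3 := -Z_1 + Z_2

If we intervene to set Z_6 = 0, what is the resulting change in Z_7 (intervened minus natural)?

-61

Intervening sets Z_6 = 0 and removes its equation (Z_6 := -3*Z_4 - 2*Z_2 - 2).
Z_2 = 3*Z_1 - 2  [with Z_1=5]  = 13
Z_4 = max(Z_1, Z_2) - 2  [with Z_1=5, Z_2=13]  = 11
Z_7 = |Z_6 - Z_4|  [with Z_6=0, Z_4=11]  = 11
Without intervention: Z_2 = 3*Z_1 - 2  [with Z_1=5]  = 13; Z_4 = max(Z_1, Z_2) - 2  [with Z_1=5, Z_2=13]  = 11; Z_6 = -3*Z_4 - 2*Z_2 - 2  [with Z_4=11, Z_2=13]  = -61; Z_7 = |Z_6 - Z_4|  [with Z_6=-61, Z_4=11]  = 72.
Change = 11 − 72 = -61.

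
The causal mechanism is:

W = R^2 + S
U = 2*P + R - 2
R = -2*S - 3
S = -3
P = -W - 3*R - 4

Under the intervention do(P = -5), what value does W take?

6

Under do(P=-5), the mechanism P = -W - 3*R - 4 is discarded; P is fixed at -5.
Since W is not a descendant of the intervened variable, it is unaffected.
R = -2*S - 3  [with S=-3]  = 3
W = R^2 + S  [with R=3, S=-3]  = 6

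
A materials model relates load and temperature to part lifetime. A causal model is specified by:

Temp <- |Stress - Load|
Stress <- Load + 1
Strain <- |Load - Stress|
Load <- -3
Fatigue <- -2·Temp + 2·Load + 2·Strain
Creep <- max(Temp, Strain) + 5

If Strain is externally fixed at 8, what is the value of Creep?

13

do(Strain=8) replaces the equation Strain <- |Load - Stress| with the constant Strain = 8.
Stress = Load + 1  [with Load=-3]  = -2
Temp = |Stress - Load|  [with Stress=-2, Load=-3]  = 1
Creep = max(Temp, Strain) + 5  [with Temp=1, Strain=8]  = 13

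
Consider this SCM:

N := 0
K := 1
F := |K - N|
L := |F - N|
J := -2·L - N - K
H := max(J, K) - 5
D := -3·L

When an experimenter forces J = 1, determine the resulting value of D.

-3

Under do(J=1), the mechanism J := -2·L - N - K is discarded; J is fixed at 1.
Since D is not a descendant of the intervened variable, it is unaffected.
F = |K - N|  [with K=1, N=0]  = 1
L = |F - N|  [with F=1, N=0]  = 1
D = -3·L  [with L=1]  = -3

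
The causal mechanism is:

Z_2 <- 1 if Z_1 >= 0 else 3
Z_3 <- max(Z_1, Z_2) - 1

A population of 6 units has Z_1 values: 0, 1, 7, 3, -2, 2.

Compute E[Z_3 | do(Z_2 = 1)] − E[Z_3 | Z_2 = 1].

-0.3

do(Z_2=1) breaks Z_2's dependence on Z_1. With Z_2=1 fixed, Z_3 across the units is 0, 0, 6, 2, 0, 1, mean 1.5.
E[Z_3|Z_2=1] averages over only the 5 units with Z_2=1 (Z_1 = 0, 1, 7, 3, 2): Z_3 = 0, 0, 6, 2, 1, mean 1.8.
Difference = 1.5 − 1.8 = -0.3.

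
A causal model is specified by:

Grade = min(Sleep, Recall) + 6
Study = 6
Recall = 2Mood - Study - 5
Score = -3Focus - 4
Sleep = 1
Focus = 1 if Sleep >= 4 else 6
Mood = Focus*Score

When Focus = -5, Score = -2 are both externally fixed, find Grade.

Under do(Focus = -5, Score = -2), each intervened variable's structural equation is replaced by its fixed value.
Mood = Focus*Score  [with Focus=-5, Score=-2]  = 10
Recall = 2Mood - Study - 5  [with Mood=10, Study=6]  = 9
Grade = min(Sleep, Recall) + 6  [with Sleep=1, Recall=9]  = 7

7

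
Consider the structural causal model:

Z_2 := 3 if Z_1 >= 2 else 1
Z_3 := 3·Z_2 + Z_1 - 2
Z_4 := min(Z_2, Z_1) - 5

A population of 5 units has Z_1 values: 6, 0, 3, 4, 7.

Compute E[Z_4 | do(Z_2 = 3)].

-2.6

The intervention sets Z_2=3 in all 5 units regardless of Z_1. Recomputing Z_4 per unit gives -2, -5, -2, -2, -2; average -2.6.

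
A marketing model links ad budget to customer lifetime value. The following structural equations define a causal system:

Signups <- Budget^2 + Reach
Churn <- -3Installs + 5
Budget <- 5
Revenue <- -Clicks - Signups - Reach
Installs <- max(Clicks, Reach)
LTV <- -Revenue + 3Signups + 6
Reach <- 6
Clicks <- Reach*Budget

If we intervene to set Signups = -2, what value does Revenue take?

Under do(Signups=-2), the mechanism Signups <- Budget^2 + Reach is discarded; Signups is fixed at -2.
Clicks = Reach*Budget  [with Reach=6, Budget=5]  = 30
Revenue = -Clicks - Signups - Reach  [with Clicks=30, Signups=-2, Reach=6]  = -34

-34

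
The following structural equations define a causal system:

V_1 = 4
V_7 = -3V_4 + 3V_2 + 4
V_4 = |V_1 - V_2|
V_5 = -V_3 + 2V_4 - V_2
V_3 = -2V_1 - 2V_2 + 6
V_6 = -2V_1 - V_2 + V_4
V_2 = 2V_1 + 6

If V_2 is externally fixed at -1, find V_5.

do(V_2=-1) replaces the equation V_2 = 2V_1 + 6 with the constant V_2 = -1.
V_3 = -2V_1 - 2V_2 + 6  [with V_1=4, V_2=-1]  = 0
V_4 = |V_1 - V_2|  [with V_1=4, V_2=-1]  = 5
V_5 = -V_3 + 2V_4 - V_2  [with V_3=0, V_4=5, V_2=-1]  = 11

11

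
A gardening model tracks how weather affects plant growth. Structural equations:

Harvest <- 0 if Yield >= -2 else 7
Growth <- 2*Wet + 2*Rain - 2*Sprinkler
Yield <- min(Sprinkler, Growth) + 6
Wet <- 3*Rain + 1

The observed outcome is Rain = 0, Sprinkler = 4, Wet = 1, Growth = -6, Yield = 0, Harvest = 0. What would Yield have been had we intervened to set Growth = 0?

Intervening sets Growth = 0 and removes its equation (Growth <- 2*Wet + 2*Rain - 2*Sprinkler).
Yield = min(Sprinkler, Growth) + 6  [with Sprinkler=4, Growth=0]  = 6

6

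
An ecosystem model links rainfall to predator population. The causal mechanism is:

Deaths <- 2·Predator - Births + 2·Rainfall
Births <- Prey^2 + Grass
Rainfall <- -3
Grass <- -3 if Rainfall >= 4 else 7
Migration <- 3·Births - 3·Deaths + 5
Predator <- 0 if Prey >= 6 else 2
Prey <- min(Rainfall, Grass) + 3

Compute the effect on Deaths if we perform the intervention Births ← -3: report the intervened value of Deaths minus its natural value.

The intervention breaks the incoming arrows to Births: Births <- Prey^2 + Grass no longer applies, and Births = -3.
Grass = -3 if Rainfall >= 4 else 7  [with Rainfall=-3]  = 7
Prey = min(Rainfall, Grass) + 3  [with Rainfall=-3, Grass=7]  = 0
Predator = 0 if Prey >= 6 else 2  [with Prey=0]  = 2
Deaths = 2·Predator - Births + 2·Rainfall  [with Predator=2, Births=-3, Rainfall=-3]  = 1
Without intervention: Grass = -3 if Rainfall >= 4 else 7  [with Rainfall=-3]  = 7; Prey = min(Rainfall, Grass) + 3  [with Rainfall=-3, Grass=7]  = 0; Predator = 0 if Prey >= 6 else 2  [with Prey=0]  = 2; Births = Prey^2 + Grass  [with Prey=0, Grass=7]  = 7; Deaths = 2·Predator - Births + 2·Rainfall  [with Predator=2, Births=7, Rainfall=-3]  = -9.
Change = 1 − (-9) = 10.

10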